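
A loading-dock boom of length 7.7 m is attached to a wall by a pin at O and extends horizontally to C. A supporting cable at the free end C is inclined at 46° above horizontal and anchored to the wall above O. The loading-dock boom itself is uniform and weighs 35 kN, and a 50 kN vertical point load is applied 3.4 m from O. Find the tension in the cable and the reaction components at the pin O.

T = 55.02 kN, O_x = 38.22 kN, O_y = 45.42 kN

ΣM about O: T·sin46°·7.7 − 35·3.85 − 50·3.4 = 0 → T = 304.75/(7.7·0.71934) = 55.0198 ≈ 55.02 kN.
ΣF_x = 0: O_x − T·cos46° = 0 → O_x = 55.0198 × 0.694658 = 38.22 kN.
ΣF_y = 0: O_y + T·sin46° − 35 − 50 = 0 → O_y = 85 − 55.0198 × 0.71934 = 45.42 kN.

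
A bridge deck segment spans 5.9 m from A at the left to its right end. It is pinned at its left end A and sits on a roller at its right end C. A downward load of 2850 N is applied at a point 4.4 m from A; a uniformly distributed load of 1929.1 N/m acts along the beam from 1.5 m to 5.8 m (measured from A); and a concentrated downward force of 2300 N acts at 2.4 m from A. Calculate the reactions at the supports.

Resultant of the distributed load: 1929.1 × 4.3 = 8295.13 N at 3.65 m from A.
Moments about A: C_y·5.9 − 2850·4.4 − (1929.1·4.3)·3.65 − 2300·2.4 = 0 → C_y = 48337.2245/5.9 = 8192.75 ≈ 8193 N.
ΣF_y = 0: A_y + 8192.75 − 2850 − 1929.1·4.3 − 2300 = 0 → A_y = 5252 N.
ΣF_x = 0: no horizontal applied forces, so A_x = 0.

A_x = 0, A_y = 5252 N, C_y = 8193 N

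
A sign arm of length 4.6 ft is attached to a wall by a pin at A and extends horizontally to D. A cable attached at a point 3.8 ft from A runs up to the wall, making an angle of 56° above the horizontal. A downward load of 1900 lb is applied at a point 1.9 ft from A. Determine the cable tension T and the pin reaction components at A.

ΣM about A: T·sin56°·3.8 − 1900·1.9 = 0 → T = 3610/(3.8·0.829038) = 1145.91 ≈ 1146 lb.
ΣF_x = 0: A_x − T·cos56° = 0 → A_x = 1145.91 × 0.559193 = 640.8 lb.
ΣF_y = 0: A_y + T·sin56° − 1900 = 0 → A_y = 1900 − 1145.91 × 0.829038 = 950.0 lb.

T = 1146 lb, A_x = 640.8 lb, A_y = 950.0 lb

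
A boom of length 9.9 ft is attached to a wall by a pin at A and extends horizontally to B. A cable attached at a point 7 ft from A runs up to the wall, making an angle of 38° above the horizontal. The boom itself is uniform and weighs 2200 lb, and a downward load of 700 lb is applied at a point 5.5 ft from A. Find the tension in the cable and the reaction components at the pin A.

ΣM about A: T·sin38°·7 − 2200·4.95 − 700·5.5 = 0 → T = 14740/(7·0.615661) = 3420.25 ≈ 3420 lb.
ΣF_x = 0: A_x − T·cos38° = 0 → A_x = 3420.25 × 0.788011 = 2695 lb.
ΣF_y = 0: A_y + T·sin38° − 2200 − 700 = 0 → A_y = 2900 − 3420.25 × 0.615661 = 794.3 lb.

T = 3420 lb, A_x = 2695 lb, A_y = 794.3 lb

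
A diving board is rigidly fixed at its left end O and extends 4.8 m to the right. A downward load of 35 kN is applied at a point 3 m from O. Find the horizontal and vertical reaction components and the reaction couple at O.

O_x = 0, O_y = 35.00 kN, M_O = 105.0 kN·m

ΣF_x = 0: O_x = 0.
ΣF_y = 0: O_y − 35 = 0 → O_y = 35.00 kN.
ΣM about O: M_O − 35·3 = 0 → M_O = 105.0 kN·m.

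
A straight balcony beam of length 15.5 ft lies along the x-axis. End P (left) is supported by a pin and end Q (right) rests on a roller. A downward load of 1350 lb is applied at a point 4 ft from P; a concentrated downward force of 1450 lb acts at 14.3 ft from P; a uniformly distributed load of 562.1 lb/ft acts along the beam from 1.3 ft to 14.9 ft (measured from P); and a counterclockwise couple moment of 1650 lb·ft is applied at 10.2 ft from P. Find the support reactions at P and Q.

Resultant of the distributed load: 562.1 × 13.6 = 7644.56 lb at 8.1 ft from P.
Taking moments about P: Q_y·15.5 − 1350·4 − 1450·14.3 − (562.1·13.6)·8.1 + 1650 = 0 → Q_y = 86405.936/15.5 = 5574.58 ≈ 5575 lb.
ΣF_y = 0: P_y + 5574.58 − 1350 − 1450 − 562.1·13.6 = 0 → P_y = 4870 lb.
ΣF_x = 0: no horizontal applied forces, so P_x = 0.

P_x = 0, P_y = 4870 lb, Q_y = 5575 lb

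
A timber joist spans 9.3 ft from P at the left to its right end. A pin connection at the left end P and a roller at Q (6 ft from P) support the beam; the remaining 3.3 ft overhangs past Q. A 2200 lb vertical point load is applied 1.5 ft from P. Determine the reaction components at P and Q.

Moments about P: Q_y·6 − 2200·1.5 = 0 → Q_y = 3300/6 = 550.0 lb.
ΣF_y = 0: P_y + 550 − 2200 = 0 → P_y = 1650 lb.
ΣF_x = 0: no horizontal applied forces, so P_x = 0.

P_x = 0, P_y = 1650 lb, Q_y = 550.0 lb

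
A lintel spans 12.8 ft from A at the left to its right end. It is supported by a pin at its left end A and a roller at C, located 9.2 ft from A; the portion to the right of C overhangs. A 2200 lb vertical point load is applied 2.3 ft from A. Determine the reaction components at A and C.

Moments about A: C_y·9.2 − 2200·2.3 = 0 → C_y = 5060/9.2 = 550.0 lb.
ΣF_y = 0: A_y + 550 − 2200 = 0 → A_y = 1650 lb.
ΣF_x = 0: no horizontal applied forces, so A_x = 0.

A_x = 0, A_y = 1650 lb, C_y = 550.0 lb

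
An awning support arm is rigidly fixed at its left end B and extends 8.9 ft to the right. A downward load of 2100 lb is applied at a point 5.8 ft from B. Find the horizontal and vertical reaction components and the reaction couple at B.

ΣF_x = 0: B_x = 0.
ΣF_y = 0: B_y − 2100 = 0 → B_y = 2100 lb.
ΣM about B: M_B − 2100·5.8 = 0 → M_B = 12180 lb·ft.

B_x = 0, B_y = 2100 lb, M_B = 12180 lb·ft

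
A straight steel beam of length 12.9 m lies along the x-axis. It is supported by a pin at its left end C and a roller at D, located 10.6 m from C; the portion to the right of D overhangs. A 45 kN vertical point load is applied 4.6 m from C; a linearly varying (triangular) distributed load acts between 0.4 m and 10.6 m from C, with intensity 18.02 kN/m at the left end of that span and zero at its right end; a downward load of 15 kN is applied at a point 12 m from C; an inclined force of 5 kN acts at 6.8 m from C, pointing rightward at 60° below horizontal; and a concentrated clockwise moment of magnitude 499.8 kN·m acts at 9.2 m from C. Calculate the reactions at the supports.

C_x = -2.500 kN, C_y = 36.85 kN, D_y = 119.4 kN

Resultant of the triangular load: ½ × 18.02 × 10.2 = 91.902 kN, acting at 3.8 m from C (one-third of the span from the peak).
Moments about C: D_y·10.6 − 45·4.6 − (½·18.02·10.2)·3.8 − 15·12 − 5·sin60°·6.8 − 499.8 = 0 → D_y = 1265.47/10.6 = 119.384 ≈ 119.4 kN.
ΣF_y = 0: C_y + 119.384 − 45 − ½·18.02·10.2 − 15 − 5·sin60° = 0 → C_y = 36.85 kN.
ΣF_x = 0: C_x + 5·cos60° = 0 → C_x = -2.500 kN.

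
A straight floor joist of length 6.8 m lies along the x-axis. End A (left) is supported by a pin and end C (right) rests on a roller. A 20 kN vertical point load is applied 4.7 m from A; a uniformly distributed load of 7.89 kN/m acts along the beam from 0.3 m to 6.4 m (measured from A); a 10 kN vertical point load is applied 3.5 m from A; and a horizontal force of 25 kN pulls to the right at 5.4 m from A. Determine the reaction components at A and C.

A_x = -25.00 kN, A_y = 35.45 kN, C_y = 42.68 kN

Resultant of the distributed load: 7.89 × 6.1 = 48.129 kN at 3.35 m from A.
Moments about A: C_y·6.8 − 20·4.7 − (7.89·6.1)·3.35 − 10·3.5 = 0 → C_y = 290.23215/6.8 = 42.6812 ≈ 42.68 kN.
ΣF_y = 0: A_y + 42.6812 − 20 − 7.89·6.1 − 10 = 0 → A_y = 35.45 kN.
ΣF_x = 0: A_x + 25 = 0 → A_x = -25.00 kN.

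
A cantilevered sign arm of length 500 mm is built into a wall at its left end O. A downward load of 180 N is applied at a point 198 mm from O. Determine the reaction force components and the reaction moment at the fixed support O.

ΣF_x = 0: O_x = 0.
ΣF_y = 0: O_y − 180 = 0 → O_y = 180.0 N.
ΣM about O: M_O − 180·198 = 0 → M_O = 35640 N·mm.

O_x = 0, O_y = 180.0 N, M_O = 35640 N·mm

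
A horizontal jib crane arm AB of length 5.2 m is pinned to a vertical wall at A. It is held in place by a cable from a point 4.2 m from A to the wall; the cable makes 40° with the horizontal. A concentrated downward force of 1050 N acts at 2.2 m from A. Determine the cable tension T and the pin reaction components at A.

T = 855.6 N, A_x = 655.5 N, A_y = 500.0 N

ΣM about A: T·sin40°·4.2 − 1050·2.2 = 0 → T = 2310/(4.2·0.642788) = 855.648 ≈ 855.6 N.
ΣF_x = 0: A_x − T·cos40° = 0 → A_x = 855.648 × 0.766044 = 655.5 N.
ΣF_y = 0: A_y + T·sin40° − 1050 = 0 → A_y = 1050 − 855.648 × 0.642788 = 500.0 N.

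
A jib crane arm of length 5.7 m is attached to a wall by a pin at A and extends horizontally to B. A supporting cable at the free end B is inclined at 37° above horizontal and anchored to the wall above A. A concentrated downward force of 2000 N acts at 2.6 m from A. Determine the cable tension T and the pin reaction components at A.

ΣM about A: T·sin37°·5.7 − 2000·2.6 = 0 → T = 5200/(5.7·0.601815) = 1515.88 ≈ 1516 N.
ΣF_x = 0: A_x − T·cos37° = 0 → A_x = 1515.88 × 0.798636 = 1211 N.
ΣF_y = 0: A_y + T·sin37° − 2000 = 0 → A_y = 2000 − 1515.88 × 0.601815 = 1088 N.

T = 1516 N, A_x = 1211 N, A_y = 1088 N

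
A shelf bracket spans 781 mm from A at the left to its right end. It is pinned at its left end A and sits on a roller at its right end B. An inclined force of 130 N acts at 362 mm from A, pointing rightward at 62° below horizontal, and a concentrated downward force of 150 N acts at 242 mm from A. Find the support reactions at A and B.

Taking moments about A: B_y·781 − 130·sin62°·362 − 150·242 = 0 → B_y = 77851.5/781 = 99.6818 ≈ 99.68 N.
ΣF_y = 0: A_y + 99.6818 − 130·sin62° − 150 = 0 → A_y = 165.1 N.
ΣF_x = 0: A_x + 130·cos62° = 0 → A_x = -61.03 N.

A_x = -61.03 N, A_y = 165.1 N, B_y = 99.68 N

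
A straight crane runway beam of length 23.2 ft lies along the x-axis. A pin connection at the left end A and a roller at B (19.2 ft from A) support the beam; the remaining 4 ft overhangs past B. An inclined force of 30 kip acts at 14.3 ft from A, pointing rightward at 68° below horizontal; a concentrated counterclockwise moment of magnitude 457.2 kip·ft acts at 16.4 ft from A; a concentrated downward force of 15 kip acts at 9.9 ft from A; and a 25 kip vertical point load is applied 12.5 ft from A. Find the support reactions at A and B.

A_x = -11.24 kip, A_y = 46.90 kip, B_y = 20.91 kip

Moments about A: B_y·19.2 − 30·sin68°·14.3 + 457.2 − 15·9.9 − 25·12.5 = 0 → B_y = 401.562/19.2 = 20.9147 ≈ 20.91 kip.
ΣF_y = 0: A_y + 20.9147 − 30·sin68° − 15 − 25 = 0 → A_y = 46.90 kip.
ΣF_x = 0: A_x + 30·cos68° = 0 → A_x = -11.24 kip.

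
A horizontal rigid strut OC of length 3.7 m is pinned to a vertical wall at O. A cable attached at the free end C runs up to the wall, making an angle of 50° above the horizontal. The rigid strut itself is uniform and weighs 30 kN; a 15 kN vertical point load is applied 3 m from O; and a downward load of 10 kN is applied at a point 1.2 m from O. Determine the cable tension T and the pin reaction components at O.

ΣM about O: T·sin50°·3.7 − 30·1.85 − 15·3 − 10·1.2 = 0 → T = 112.5/(3.7·0.766044) = 39.6915 ≈ 39.69 kN.
ΣF_x = 0: O_x − T·cos50° = 0 → O_x = 39.6915 × 0.642788 = 25.51 kN.
ΣF_y = 0: O_y + T·sin50° − 30 − 15 − 10 = 0 → O_y = 55 − 39.6915 × 0.766044 = 24.59 kN.

T = 39.69 kN, O_x = 25.51 kN, O_y = 24.59 kN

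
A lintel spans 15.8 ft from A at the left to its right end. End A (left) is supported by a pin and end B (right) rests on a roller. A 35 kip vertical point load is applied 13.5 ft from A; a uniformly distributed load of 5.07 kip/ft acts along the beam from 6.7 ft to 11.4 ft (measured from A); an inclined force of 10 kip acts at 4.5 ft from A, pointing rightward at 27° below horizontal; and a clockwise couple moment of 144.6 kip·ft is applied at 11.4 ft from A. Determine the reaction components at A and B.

Resultant of the distributed load: 5.07 × 4.7 = 23.829 kip at 9.05 ft from A.
Taking moments about A: B_y·15.8 − 35·13.5 − (5.07·4.7)·9.05 − 10·sin27°·4.5 − 144.6 = 0 → B_y = 853.182/15.8 = 53.9989 ≈ 54.00 kip.
ΣF_y = 0: A_y + 53.9989 − 35 − 5.07·4.7 − 10·sin27° = 0 → A_y = 9.370 kip.
ΣF_x = 0: A_x + 10·cos27° = 0 → A_x = -8.910 kip.

A_x = -8.910 kip, A_y = 9.370 kip, B_y = 54.00 kip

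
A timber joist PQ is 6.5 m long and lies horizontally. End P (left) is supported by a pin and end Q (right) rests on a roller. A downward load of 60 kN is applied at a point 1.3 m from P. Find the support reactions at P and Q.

P_x = 0, P_y = 48.00 kN, Q_y = 12.00 kN

ΣM about P: Q_y·6.5 − 60·1.3 = 0 → Q_y = 78/6.5 = 12.00 kN.
ΣF_y = 0: P_y + 12 − 60 = 0 → P_y = 48.00 kN.
ΣF_x = 0: no horizontal applied forces, so P_x = 0.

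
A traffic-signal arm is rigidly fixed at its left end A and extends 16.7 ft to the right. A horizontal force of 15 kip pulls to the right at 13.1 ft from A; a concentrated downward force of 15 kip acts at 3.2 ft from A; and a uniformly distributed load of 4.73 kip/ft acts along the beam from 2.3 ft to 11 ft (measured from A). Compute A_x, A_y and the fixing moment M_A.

Resultant of the distributed load: 4.73 × 8.7 = 41.151 kip at 6.65 ft from A.
ΣF_x = 0: A_x + 15 = 0 → A_x = -15.00 kip.
ΣF_y = 0: A_y − 15 − 4.73·8.7 = 0 → A_y = 56.15 kip.
ΣM about A: M_A − 15·3.2 − (4.73·8.7)·6.65 = 0 → M_A = 321.7 kip·ft.

A_x = -15.00 kip, A_y = 56.15 kip, M_A = 321.7 kip·ft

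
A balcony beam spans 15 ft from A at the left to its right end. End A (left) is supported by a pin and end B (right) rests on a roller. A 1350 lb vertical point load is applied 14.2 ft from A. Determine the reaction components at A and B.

A_x = 0, A_y = 72.00 lb, B_y = 1278 lb

Taking moments about A: B_y·15 − 1350·14.2 = 0 → B_y = 19170/15 = 1278 lb.
ΣF_y = 0: A_y + 1278 − 1350 = 0 → A_y = 72.00 lb.
ΣF_x = 0: no horizontal applied forces, so A_x = 0.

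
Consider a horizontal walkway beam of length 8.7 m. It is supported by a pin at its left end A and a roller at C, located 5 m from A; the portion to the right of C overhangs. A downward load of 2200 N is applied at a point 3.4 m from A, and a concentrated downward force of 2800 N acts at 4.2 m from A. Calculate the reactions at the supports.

A_x = 0, A_y = 1152 N, C_y = 3848 N

Moments about A: C_y·5 − 2200·3.4 − 2800·4.2 = 0 → C_y = 19240/5 = 3848 N.
ΣF_y = 0: A_y + 3848 − 2200 − 2800 = 0 → A_y = 1152 N.
ΣF_x = 0: no horizontal applied forces, so A_x = 0.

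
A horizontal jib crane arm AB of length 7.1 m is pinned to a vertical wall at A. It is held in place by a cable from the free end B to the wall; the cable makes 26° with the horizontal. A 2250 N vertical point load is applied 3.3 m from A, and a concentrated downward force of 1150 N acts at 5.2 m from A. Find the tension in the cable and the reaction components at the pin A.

T = 4307 N, A_x = 3871 N, A_y = 1512 N

ΣM about A: T·sin26°·7.1 − 2250·3.3 − 1150·5.2 = 0 → T = 13405/(7.1·0.438371) = 4306.92 ≈ 4307 N.
ΣF_x = 0: A_x − T·cos26° = 0 → A_x = 4306.92 × 0.898794 = 3871 N.
ΣF_y = 0: A_y + T·sin26° − 2250 − 1150 = 0 → A_y = 3400 − 4306.92 × 0.438371 = 1512 N.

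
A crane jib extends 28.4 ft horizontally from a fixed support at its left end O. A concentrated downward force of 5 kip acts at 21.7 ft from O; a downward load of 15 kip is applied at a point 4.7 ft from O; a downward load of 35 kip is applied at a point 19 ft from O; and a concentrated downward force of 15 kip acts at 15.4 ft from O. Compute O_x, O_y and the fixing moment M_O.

ΣF_x = 0: O_x = 0.
ΣF_y = 0: O_y − 5 − 15 − 35 − 15 = 0 → O_y = 70.00 kip.
ΣM about O: M_O − 5·21.7 − 15·4.7 − 35·19 − 15·15.4 = 0 → M_O = 1075 kip·ft.

O_x = 0, O_y = 70.00 kip, M_O = 1075 kip·ft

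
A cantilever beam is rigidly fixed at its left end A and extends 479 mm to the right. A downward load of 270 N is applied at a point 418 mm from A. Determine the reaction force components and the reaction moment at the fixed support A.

A_x = 0, A_y = 270.0 N, M_A = 112900 N·mm

ΣF_x = 0: A_x = 0.
ΣF_y = 0: A_y − 270 = 0 → A_y = 270.0 N.
ΣM about A: M_A − 270·418 = 0 → M_A = 112900 N·mm.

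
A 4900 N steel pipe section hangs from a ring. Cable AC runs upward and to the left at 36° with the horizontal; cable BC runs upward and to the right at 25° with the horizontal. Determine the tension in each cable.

ΣF_x = 0: −T_AC·cos36° + T_BC·cos25° = 0 → T_BC = 0.892651·T_AC.
ΣF_y = 0: T_AC·sin36° + T_BC·sin25° = 4900.
Substitute: T_AC·(0.587785 + 0.892651·0.422618) = 4900 → T_AC = 5077.53 ≈ 5078 N.
Then T_BC = 0.892651 × 5077.53 = 4532 N.

T_AC = 5078 N, T_BC = 4532 N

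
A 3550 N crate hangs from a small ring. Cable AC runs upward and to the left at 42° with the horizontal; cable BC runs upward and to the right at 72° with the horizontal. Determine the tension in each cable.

ΣF_x = 0: −T_AC·cos42° + T_BC·cos72° = 0 → T_BC = 2.40487·T_AC.
ΣF_y = 0: T_AC·sin42° + T_BC·sin72° = 3550.
Substitute: T_AC·(0.669131 + 2.40487·0.951057) = 3550 → T_AC = 1200.83 ≈ 1201 N.
Then T_BC = 2.40487 × 1200.83 = 2888 N.

T_AC = 1201 N, T_BC = 2888 N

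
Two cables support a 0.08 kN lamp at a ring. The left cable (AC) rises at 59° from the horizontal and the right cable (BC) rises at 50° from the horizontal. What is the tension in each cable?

T_AC = 0.05439 kN, T_BC = 0.04358 kN

ΣF_x = 0: −T_AC·cos59° + T_BC·cos50° = 0 → T_BC = 0.801257·T_AC.
ΣF_y = 0: T_AC·sin59° + T_BC·sin50° = 0.08.
Substitute: T_AC·(0.857167 + 0.801257·0.766044) = 0.08 → T_AC = 0.0543861 ≈ 0.05439 kN.
Then T_BC = 0.801257 × 0.0543861 = 0.04358 kN.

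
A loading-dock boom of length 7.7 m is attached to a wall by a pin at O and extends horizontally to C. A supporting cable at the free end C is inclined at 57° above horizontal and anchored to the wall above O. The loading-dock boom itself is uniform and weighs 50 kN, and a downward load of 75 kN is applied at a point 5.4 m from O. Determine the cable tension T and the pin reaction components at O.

T = 92.52 kN, O_x = 50.39 kN, O_y = 47.40 kN

ΣM about O: T·sin57°·7.7 − 50·3.85 − 75·5.4 = 0 → T = 597.5/(7.7·0.838671) = 92.5242 ≈ 92.52 kN.
ΣF_x = 0: O_x − T·cos57° = 0 → O_x = 92.5242 × 0.544639 = 50.39 kN.
ΣF_y = 0: O_y + T·sin57° − 50 − 75 = 0 → O_y = 125 − 92.5242 × 0.838671 = 47.40 kN.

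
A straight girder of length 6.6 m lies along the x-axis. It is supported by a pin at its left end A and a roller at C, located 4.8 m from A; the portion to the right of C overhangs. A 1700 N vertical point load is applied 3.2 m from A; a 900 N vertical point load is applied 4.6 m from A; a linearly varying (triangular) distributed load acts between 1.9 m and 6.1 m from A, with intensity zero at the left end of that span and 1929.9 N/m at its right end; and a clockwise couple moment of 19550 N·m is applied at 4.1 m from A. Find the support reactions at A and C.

Resultant of the triangular load: ½ × 1929.9 × 4.2 = 4052.79 N, acting at 4.7 m from A (one-third of the span from the peak).
Taking moments about A: C_y·4.8 − 1700·3.2 − 900·4.6 − (½·1929.9·4.2)·4.7 − 19550 = 0 → C_y = 48178.113/4.8 = 10037.1 ≈ 10040 N.
ΣF_y = 0: A_y + 10037.1 − 1700 − 900 − ½·1929.9·4.2 = 0 → A_y = -3384 N.
ΣF_x = 0: no horizontal applied forces, so A_x = 0.

A_x = 0, A_y = -3384 N, C_y = 10040 N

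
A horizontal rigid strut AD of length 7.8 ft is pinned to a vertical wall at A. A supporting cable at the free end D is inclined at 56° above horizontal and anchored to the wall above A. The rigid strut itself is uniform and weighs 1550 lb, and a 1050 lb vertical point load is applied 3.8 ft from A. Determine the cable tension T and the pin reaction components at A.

ΣM about A: T·sin56°·7.8 − 1550·3.9 − 1050·3.8 = 0 → T = 10035/(7.8·0.829038) = 1551.84 ≈ 1552 lb.
ΣF_x = 0: A_x − T·cos56° = 0 → A_x = 1551.84 × 0.559193 = 867.8 lb.
ΣF_y = 0: A_y + T·sin56° − 1550 − 1050 = 0 → A_y = 2600 − 1551.84 × 0.829038 = 1313 lb.

T = 1552 lb, A_x = 867.8 lb, A_y = 1313 lb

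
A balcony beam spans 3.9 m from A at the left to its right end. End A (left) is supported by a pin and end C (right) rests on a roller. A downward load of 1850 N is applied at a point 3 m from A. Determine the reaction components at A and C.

Taking moments about A: C_y·3.9 − 1850·3 = 0 → C_y = 5550/3.9 = 1423.08 ≈ 1423 N.
ΣF_y = 0: A_y + 1423.08 − 1850 = 0 → A_y = 426.9 N.
ΣF_x = 0: no horizontal applied forces, so A_x = 0.

A_x = 0, A_y = 426.9 N, C_y = 1423 N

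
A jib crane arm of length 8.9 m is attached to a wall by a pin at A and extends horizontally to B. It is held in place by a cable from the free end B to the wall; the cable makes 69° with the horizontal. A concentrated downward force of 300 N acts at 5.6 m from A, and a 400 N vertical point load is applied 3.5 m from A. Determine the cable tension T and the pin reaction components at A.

T = 370.7 N, A_x = 132.8 N, A_y = 353.9 N

ΣM about A: T·sin69°·8.9 − 300·5.6 − 400·3.5 = 0 → T = 3080/(8.9·0.93358) = 370.689 ≈ 370.7 N.
ΣF_x = 0: A_x − T·cos69° = 0 → A_x = 370.689 × 0.358368 = 132.8 N.
ΣF_y = 0: A_y + T·sin69° − 300 − 400 = 0 → A_y = 700 − 370.689 × 0.93358 = 353.9 N.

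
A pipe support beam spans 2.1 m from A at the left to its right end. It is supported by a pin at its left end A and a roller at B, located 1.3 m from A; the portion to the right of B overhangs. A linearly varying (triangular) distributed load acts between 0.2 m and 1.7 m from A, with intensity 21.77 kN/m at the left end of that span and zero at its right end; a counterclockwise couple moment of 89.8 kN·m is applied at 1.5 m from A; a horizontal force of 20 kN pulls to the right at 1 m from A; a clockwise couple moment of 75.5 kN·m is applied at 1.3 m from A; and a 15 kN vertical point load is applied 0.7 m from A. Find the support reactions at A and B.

A_x = -20.00 kN, A_y = 25.46 kN, B_y = 5.869 kN

Resultant of the triangular load: ½ × 21.77 × 1.5 = 16.3275 kN, acting at 0.7 m from A (one-third of the span from the peak).
Moments about A: B_y·1.3 − (½·21.77·1.5)·0.7 + 89.8 − 75.5 − 15·0.7 = 0 → B_y = 7.62925/1.3 = 5.86865 ≈ 5.869 kN.
ΣF_y = 0: A_y + 5.86865 − ½·21.77·1.5 − 15 = 0 → A_y = 25.46 kN.
ΣF_x = 0: A_x + 20 = 0 → A_x = -20.00 kN.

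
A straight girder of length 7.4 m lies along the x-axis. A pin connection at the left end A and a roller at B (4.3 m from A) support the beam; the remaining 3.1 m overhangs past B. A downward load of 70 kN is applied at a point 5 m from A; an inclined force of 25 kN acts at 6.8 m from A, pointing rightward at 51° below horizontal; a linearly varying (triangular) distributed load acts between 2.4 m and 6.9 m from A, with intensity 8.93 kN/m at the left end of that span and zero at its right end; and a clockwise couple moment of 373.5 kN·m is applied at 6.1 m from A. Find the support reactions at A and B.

A_x = -15.73 kN, A_y = -107.7 kN, B_y = 217.2 kN

Resultant of the triangular load: ½ × 8.93 × 4.5 = 20.0925 kN, acting at 3.9 m from A (one-third of the span from the peak).
ΣM about A: B_y·4.3 − 70·5 − 25·sin51°·6.8 − (½·8.93·4.5)·3.9 − 373.5 = 0 → B_y = 933.976/4.3 = 217.204 ≈ 217.2 kN.
ΣF_y = 0: A_y + 217.204 − 70 − 25·sin51° − ½·8.93·4.5 = 0 → A_y = -107.7 kN.
ΣF_x = 0: A_x + 25·cos51° = 0 → A_x = -15.73 kN.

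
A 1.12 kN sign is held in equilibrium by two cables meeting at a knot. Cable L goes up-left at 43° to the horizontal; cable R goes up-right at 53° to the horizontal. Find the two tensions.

ΣF_x = 0: −T_L·cos43° + T_R·cos53° = 0 → T_R = 1.21525·T_L.
ΣF_y = 0: T_L·sin43° + T_R·sin53° = 1.12.
Substitute: T_L·(0.681998 + 1.21525·0.798636) = 1.12 → T_L = 0.677744 ≈ 0.6777 kN.
Then T_R = 1.21525 × 0.677744 = 0.8236 kN.

T_L = 0.6777 kN, T_R = 0.8236 kN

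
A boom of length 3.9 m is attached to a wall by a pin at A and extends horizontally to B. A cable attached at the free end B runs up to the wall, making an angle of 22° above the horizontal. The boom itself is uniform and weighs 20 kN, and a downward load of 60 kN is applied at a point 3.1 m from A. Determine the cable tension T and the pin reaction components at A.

T = 154.0 kN, A_x = 142.8 kN, A_y = 22.31 kN

ΣM about A: T·sin22°·3.9 − 20·1.95 − 60·3.1 = 0 → T = 225/(3.9·0.374607) = 154.008 ≈ 154.0 kN.
ΣF_x = 0: A_x − T·cos22° = 0 → A_x = 154.008 × 0.927184 = 142.8 kN.
ΣF_y = 0: A_y + T·sin22° − 20 − 60 = 0 → A_y = 80 − 154.008 × 0.374607 = 22.31 kN.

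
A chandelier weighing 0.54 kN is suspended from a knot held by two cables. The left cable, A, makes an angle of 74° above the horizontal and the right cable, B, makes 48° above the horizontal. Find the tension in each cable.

ΣF_x = 0: −T_A·cos74° + T_B·cos48° = 0 → T_B = 0.411934·T_A.
ΣF_y = 0: T_A·sin74° + T_B·sin48° = 0.54.
Substitute: T_A·(0.961262 + 0.411934·0.743145) = 0.54 → T_A = 0.426073 ≈ 0.4261 kN.
Then T_B = 0.411934 × 0.426073 = 0.1755 kN.

T_A = 0.4261 kN, T_B = 0.1755 kN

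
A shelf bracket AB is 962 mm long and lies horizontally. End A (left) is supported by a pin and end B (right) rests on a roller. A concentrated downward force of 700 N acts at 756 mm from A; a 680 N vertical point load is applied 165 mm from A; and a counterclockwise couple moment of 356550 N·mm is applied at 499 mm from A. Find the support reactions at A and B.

A_x = 0, A_y = 1084 N, B_y = 296.1 N

ΣM about A: B_y·962 − 700·756 − 680·165 + 356550 = 0 → B_y = 284850/962 = 296.102 ≈ 296.1 N.
ΣF_y = 0: A_y + 296.102 − 700 − 680 = 0 → A_y = 1084 N.
ΣF_x = 0: no horizontal applied forces, so A_x = 0.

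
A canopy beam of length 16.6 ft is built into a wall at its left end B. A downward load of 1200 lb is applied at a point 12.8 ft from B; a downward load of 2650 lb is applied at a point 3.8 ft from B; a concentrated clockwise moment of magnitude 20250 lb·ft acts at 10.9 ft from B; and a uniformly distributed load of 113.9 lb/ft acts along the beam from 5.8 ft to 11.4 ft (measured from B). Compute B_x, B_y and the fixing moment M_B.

Resultant of the distributed load: 113.9 × 5.6 = 637.84 lb at 8.6 ft from B.
ΣF_x = 0: B_x = 0.
ΣF_y = 0: B_y − 1200 − 2650 − 113.9·5.6 = 0 → B_y = 4488 lb.
ΣM about B: M_B − 1200·12.8 − 2650·3.8 − 20250 − (113.9·5.6)·8.6 = 0 → M_B = 51170 lb·ft.

B_x = 0, B_y = 4488 lb, M_B = 51170 lb·ft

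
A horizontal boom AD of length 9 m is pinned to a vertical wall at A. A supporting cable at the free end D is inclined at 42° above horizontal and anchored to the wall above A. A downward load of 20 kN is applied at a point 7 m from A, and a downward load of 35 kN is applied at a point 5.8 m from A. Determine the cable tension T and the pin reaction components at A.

ΣM about A: T·sin42°·9 − 20·7 − 35·5.8 = 0 → T = 343/(9·0.669131) = 56.9561 ≈ 56.96 kN.
ΣF_x = 0: A_x − T·cos42° = 0 → A_x = 56.9561 × 0.743145 = 42.33 kN.
ΣF_y = 0: A_y + T·sin42° − 20 − 35 = 0 → A_y = 55 − 56.9561 × 0.669131 = 16.89 kN.

T = 56.96 kN, A_x = 42.33 kN, A_y = 16.89 kN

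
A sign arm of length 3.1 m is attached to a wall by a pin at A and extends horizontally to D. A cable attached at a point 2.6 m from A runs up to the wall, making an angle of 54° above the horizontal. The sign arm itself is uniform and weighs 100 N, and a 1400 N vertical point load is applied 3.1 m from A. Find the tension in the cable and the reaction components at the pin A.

ΣM about A: T·sin54°·2.6 − 100·1.55 − 1400·3.1 = 0 → T = 4495/(2.6·0.809017) = 2136.97 ≈ 2137 N.
ΣF_x = 0: A_x − T·cos54° = 0 → A_x = 2136.97 × 0.587785 = 1256 N.
ΣF_y = 0: A_y + T·sin54° − 100 − 1400 = 0 → A_y = 1500 − 2136.97 × 0.809017 = -228.8 N.

T = 2137 N, A_x = 1256 N, A_y = -228.8 N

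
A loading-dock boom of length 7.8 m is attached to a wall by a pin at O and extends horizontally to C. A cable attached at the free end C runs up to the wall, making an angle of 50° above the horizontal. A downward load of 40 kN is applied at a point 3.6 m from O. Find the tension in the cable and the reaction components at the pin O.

T = 24.10 kN, O_x = 15.49 kN, O_y = 21.54 kN

ΣM about O: T·sin50°·7.8 − 40·3.6 = 0 → T = 144/(7.8·0.766044) = 24.0998 ≈ 24.10 kN.
ΣF_x = 0: O_x − T·cos50° = 0 → O_x = 24.0998 × 0.642788 = 15.49 kN.
ΣF_y = 0: O_y + T·sin50° − 40 = 0 → O_y = 40 − 24.0998 × 0.766044 = 21.54 kN.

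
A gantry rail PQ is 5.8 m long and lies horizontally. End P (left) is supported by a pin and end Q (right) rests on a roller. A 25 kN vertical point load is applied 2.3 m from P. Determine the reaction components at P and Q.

P_x = 0, P_y = 15.09 kN, Q_y = 9.914 kN

Taking moments about P: Q_y·5.8 − 25·2.3 = 0 → Q_y = 57.5/5.8 = 9.91379 ≈ 9.914 kN.
ΣF_y = 0: P_y + 9.91379 − 25 = 0 → P_y = 15.09 kN.
ΣF_x = 0: no horizontal applied forces, so P_x = 0.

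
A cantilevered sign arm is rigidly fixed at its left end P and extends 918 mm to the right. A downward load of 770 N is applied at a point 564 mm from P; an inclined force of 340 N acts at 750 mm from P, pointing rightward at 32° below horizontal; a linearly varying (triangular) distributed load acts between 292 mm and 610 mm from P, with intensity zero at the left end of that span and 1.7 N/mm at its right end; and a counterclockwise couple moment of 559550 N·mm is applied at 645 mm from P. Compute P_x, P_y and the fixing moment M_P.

P_x = -288.3 N, P_y = 1220 N, M_P = 146100 N·mm

Resultant of the triangular load: ½ × 1.7 × 318 = 270.3 N, acting at 504 mm from P (one-third of the span from the peak).
ΣF_x = 0: P_x + 340·cos32° = 0 → P_x = -288.3 N.
ΣF_y = 0: P_y − 770 − 340·sin32° − ½·1.7·318 = 0 → P_y = 1220 N.
ΣM about P: M_P − 770·564 − 340·sin32°·750 − (½·1.7·318)·504 + 559550 = 0 → M_P = 146100 N·mm.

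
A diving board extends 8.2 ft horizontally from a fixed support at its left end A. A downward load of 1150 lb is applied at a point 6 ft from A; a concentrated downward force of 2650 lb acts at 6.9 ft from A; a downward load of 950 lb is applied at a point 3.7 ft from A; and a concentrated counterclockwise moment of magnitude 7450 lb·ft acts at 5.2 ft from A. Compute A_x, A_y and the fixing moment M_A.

ΣF_x = 0: A_x = 0.
ΣF_y = 0: A_y − 1150 − 2650 − 950 = 0 → A_y = 4750 lb.
ΣM about A: M_A − 1150·6 − 2650·6.9 − 950·3.7 + 7450 = 0 → M_A = 21250 lb·ft.

A_x = 0, A_y = 4750 lb, M_A = 21250 lb·ft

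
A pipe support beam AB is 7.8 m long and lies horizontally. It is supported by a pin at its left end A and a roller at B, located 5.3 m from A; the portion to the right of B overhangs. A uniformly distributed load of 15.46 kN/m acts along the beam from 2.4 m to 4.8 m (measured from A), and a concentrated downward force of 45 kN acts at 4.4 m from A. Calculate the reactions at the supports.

Resultant of the distributed load: 15.46 × 2.4 = 37.104 kN at 3.6 m from A.
Taking moments about A: B_y·5.3 − (15.46·2.4)·3.6 − 45·4.4 = 0 → B_y = 331.5744/5.3 = 62.5612 ≈ 62.56 kN.
ΣF_y = 0: A_y + 62.5612 − 15.46·2.4 − 45 = 0 → A_y = 19.54 kN.
ΣF_x = 0: no horizontal applied forces, so A_x = 0.

A_x = 0, A_y = 19.54 kN, B_y = 62.56 kN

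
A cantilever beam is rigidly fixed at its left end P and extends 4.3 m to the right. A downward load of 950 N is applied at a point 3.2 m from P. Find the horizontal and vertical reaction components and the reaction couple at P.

P_x = 0, P_y = 950.0 N, M_P = 3040 N·m

ΣF_x = 0: P_x = 0.
ΣF_y = 0: P_y − 950 = 0 → P_y = 950.0 N.
ΣM about P: M_P − 950·3.2 = 0 → M_P = 3040 N·m.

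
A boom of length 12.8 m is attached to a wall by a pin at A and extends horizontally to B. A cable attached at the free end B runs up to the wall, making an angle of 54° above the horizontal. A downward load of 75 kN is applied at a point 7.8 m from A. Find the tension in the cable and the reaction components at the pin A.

T = 56.49 kN, A_x = 33.21 kN, A_y = 29.30 kN

ΣM about A: T·sin54°·12.8 − 75·7.8 = 0 → T = 585/(12.8·0.809017) = 56.4922 ≈ 56.49 kN.
ΣF_x = 0: A_x − T·cos54° = 0 → A_x = 56.4922 × 0.587785 = 33.21 kN.
ΣF_y = 0: A_y + T·sin54° − 75 = 0 → A_y = 75 − 56.4922 × 0.809017 = 29.30 kN.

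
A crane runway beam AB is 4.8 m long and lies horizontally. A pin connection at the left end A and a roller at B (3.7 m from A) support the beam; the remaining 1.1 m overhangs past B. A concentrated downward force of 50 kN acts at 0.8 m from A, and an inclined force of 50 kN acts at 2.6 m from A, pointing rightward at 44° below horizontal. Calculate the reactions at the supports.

A_x = -35.97 kN, A_y = 49.52 kN, B_y = 35.22 kN

Moments about A: B_y·3.7 − 50·0.8 − 50·sin44°·2.6 = 0 → B_y = 130.306/3.7 = 35.2178 ≈ 35.22 kN.
ΣF_y = 0: A_y + 35.2178 − 50 − 50·sin44° = 0 → A_y = 49.52 kN.
ΣF_x = 0: A_x + 50·cos44° = 0 → A_x = -35.97 kN.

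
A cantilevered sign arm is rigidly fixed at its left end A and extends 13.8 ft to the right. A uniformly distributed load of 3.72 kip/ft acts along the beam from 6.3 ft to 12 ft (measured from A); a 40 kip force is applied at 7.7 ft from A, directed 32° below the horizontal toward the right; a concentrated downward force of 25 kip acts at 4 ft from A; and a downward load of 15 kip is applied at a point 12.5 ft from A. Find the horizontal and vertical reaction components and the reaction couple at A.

A_x = -33.92 kip, A_y = 82.40 kip, M_A = 644.7 kip·ft

Resultant of the distributed load: 3.72 × 5.7 = 21.204 kip at 9.15 ft from A.
ΣF_x = 0: A_x + 40·cos32° = 0 → A_x = -33.92 kip.
ΣF_y = 0: A_y − 3.72·5.7 − 40·sin32° − 25 − 15 = 0 → A_y = 82.40 kip.
ΣM about A: M_A − (3.72·5.7)·9.15 − 40·sin32°·7.7 − 25·4 − 15·12.5 = 0 → M_A = 644.7 kip·ft.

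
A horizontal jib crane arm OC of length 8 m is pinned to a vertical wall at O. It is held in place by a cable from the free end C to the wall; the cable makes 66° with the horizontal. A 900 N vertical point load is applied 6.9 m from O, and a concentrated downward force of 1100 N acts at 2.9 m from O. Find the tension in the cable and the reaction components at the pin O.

ΣM about O: T·sin66°·8 − 900·6.9 − 1100·2.9 = 0 → T = 9400/(8·0.913545) = 1286.2 ≈ 1286 N.
ΣF_x = 0: O_x − T·cos66° = 0 → O_x = 1286.2 × 0.406737 = 523.1 N.
ΣF_y = 0: O_y + T·sin66° − 900 − 1100 = 0 → O_y = 2000 − 1286.2 × 0.913545 = 825.0 N.

T = 1286 N, O_x = 523.1 N, O_y = 825.0 N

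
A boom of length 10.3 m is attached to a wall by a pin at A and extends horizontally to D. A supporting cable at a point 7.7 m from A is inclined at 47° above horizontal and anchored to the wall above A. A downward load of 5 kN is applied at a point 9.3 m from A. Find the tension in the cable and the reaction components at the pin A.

T = 8.257 kN, A_x = 5.631 kN, A_y = -1.039 kN

ΣM about A: T·sin47°·7.7 − 5·9.3 = 0 → T = 46.5/(7.7·0.731354) = 8.25723 ≈ 8.257 kN.
ΣF_x = 0: A_x − T·cos47° = 0 → A_x = 8.25723 × 0.681998 = 5.631 kN.
ΣF_y = 0: A_y + T·sin47° − 5 = 0 → A_y = 5 − 8.25723 × 0.731354 = -1.039 kN.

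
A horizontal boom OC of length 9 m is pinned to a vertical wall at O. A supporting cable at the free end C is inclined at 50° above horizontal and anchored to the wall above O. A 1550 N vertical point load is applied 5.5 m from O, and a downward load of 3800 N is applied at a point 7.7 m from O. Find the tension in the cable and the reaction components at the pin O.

ΣM about O: T·sin50°·9 − 1550·5.5 − 3800·7.7 = 0 → T = 37785/(9·0.766044) = 5480.54 ≈ 5481 N.
ΣF_x = 0: O_x − T·cos50° = 0 → O_x = 5480.54 × 0.642788 = 3523 N.
ΣF_y = 0: O_y + T·sin50° − 1550 − 3800 = 0 → O_y = 5350 − 5480.54 × 0.766044 = 1152 N.

T = 5481 N, O_x = 3523 N, O_y = 1152 N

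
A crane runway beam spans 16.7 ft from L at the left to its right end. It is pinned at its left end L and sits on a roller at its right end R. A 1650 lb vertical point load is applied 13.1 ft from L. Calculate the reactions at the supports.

Moments about L: R_y·16.7 − 1650·13.1 = 0 → R_y = 21615/16.7 = 1294.31 ≈ 1294 lb.
ΣF_y = 0: L_y + 1294.31 − 1650 = 0 → L_y = 355.7 lb.
ΣF_x = 0: no horizontal applied forces, so L_x = 0.

L_x = 0, L_y = 355.7 lb, R_y = 1294 lb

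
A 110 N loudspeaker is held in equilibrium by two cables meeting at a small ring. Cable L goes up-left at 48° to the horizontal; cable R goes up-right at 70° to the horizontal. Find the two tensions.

ΣF_x = 0: −T_L·cos48° + T_R·cos70° = 0 → T_R = 1.95641·T_L.
ΣF_y = 0: T_L·sin48° + T_R·sin70° = 110.
Substitute: T_L·(0.743145 + 1.95641·0.939693) = 110 → T_L = 42.6097 ≈ 42.61 N.
Then T_R = 1.95641 × 42.6097 = 83.36 N.

T_L = 42.61 N, T_R = 83.36 N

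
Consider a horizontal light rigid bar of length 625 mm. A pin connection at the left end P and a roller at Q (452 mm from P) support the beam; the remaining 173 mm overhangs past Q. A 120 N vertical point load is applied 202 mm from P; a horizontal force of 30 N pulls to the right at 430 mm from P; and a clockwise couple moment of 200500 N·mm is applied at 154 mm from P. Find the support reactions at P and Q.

Moments about P: Q_y·452 − 120·202 − 200500 = 0 → Q_y = 224740/452 = 497.212 ≈ 497.2 N.
ΣF_y = 0: P_y + 497.212 − 120 = 0 → P_y = -377.2 N.
ΣF_x = 0: P_x + 30 = 0 → P_x = -30.00 N.

P_x = -30.00 N, P_y = -377.2 N, Q_y = 497.2 N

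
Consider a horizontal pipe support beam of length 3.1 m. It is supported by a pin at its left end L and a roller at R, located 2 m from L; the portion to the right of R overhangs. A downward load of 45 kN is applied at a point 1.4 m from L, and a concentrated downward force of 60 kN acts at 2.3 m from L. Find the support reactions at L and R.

L_x = 0, L_y = 4.500 kN, R_y = 100.5 kN

Taking moments about L: R_y·2 − 45·1.4 − 60·2.3 = 0 → R_y = 201/2 = 100.5 kN.
ΣF_y = 0: L_y + 100.5 − 45 − 60 = 0 → L_y = 4.500 kN.
ΣF_x = 0: no horizontal applied forces, so L_x = 0.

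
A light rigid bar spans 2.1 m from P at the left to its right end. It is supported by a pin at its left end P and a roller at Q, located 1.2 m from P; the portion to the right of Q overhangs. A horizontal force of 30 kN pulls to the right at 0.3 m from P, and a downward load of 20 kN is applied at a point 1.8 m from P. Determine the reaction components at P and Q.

P_x = -30.00 kN, P_y = -10.00 kN, Q_y = 30.00 kN

Taking moments about P: Q_y·1.2 − 20·1.8 = 0 → Q_y = 36/1.2 = 30.00 kN.
ΣF_y = 0: P_y + 30 − 20 = 0 → P_y = -10.00 kN.
ΣF_x = 0: P_x + 30 = 0 → P_x = -30.00 kN.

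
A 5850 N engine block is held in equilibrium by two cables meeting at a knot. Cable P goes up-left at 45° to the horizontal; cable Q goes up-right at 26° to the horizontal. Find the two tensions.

ΣF_x = 0: −T_P·cos45° + T_Q·cos26° = 0 → T_Q = 0.786728·T_P.
ΣF_y = 0: T_P·sin45° + T_Q·sin26° = 5850.
Substitute: T_P·(0.707107 + 0.786728·0.438371) = 5850 → T_P = 5560.91 ≈ 5561 N.
Then T_Q = 0.786728 × 5560.91 = 4375 N.

T_P = 5561 N, T_Q = 4375 N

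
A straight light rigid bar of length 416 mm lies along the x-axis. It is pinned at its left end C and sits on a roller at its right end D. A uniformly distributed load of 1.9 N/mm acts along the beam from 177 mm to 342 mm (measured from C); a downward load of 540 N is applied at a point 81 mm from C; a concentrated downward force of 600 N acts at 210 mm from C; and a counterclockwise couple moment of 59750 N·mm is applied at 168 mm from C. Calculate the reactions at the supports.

C_x = 0, C_y = 993.5 N, D_y = 460.0 N

Resultant of the distributed load: 1.9 × 165 = 313.5 N at 259.5 mm from C.
Taking moments about C: D_y·416 − (1.9·165)·259.5 − 540·81 − 600·210 + 59750 = 0 → D_y = 191343.25/416 = 459.96 ≈ 460.0 N.
ΣF_y = 0: C_y + 459.96 − 1.9·165 − 540 − 600 = 0 → C_y = 993.5 N.
ΣF_x = 0: no horizontal applied forces, so C_x = 0.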